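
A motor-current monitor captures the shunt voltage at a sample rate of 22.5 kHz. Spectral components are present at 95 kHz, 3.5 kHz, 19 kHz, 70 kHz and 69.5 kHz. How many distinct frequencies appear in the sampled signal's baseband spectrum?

fs/2 = 11.25 kHz.
95 kHz mod fs = 5 kHz.
5 kHz ≤ fs/2 = 11.25 kHz, appears at 5 kHz.
3.5 kHz ≤ fs/2 = 11.25 kHz, passes unchanged.
19 kHz > fs/2 = 11.25 kHz, folds to fs − 19 kHz = 3.5 kHz.
70 kHz mod fs = 2.5 kHz.
2.5 kHz ≤ fs/2 = 11.25 kHz, appears at 2.5 kHz.
69.5 kHz mod fs = 2 kHz.
2 kHz ≤ fs/2 = 11.25 kHz, appears at 2 kHz.
Distinct values: {2 kHz, 2.5 kHz, 3.5 kHz, 5 kHz} → 4.

4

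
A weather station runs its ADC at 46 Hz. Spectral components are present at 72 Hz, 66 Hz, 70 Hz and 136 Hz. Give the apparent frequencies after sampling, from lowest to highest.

fs/2 = 23 Hz.
72 Hz mod fs = 26 Hz.
26 Hz > fs/2 = 23 Hz, folds to fs − 26 Hz = 20 Hz.
66 Hz mod fs = 20 Hz.
20 Hz ≤ fs/2 = 23 Hz, appears at 20 Hz.
70 Hz mod fs = 24 Hz.
24 Hz > fs/2 = 23 Hz, folds to fs − 24 Hz = 22 Hz.
136 Hz mod fs = 44 Hz.
44 Hz > fs/2 = 23 Hz, folds to fs − 44 Hz = 2 Hz.
Distinct values: {2 Hz, 20 Hz, 22 Hz}.

2 Hz, 20 Hz, 22 Hz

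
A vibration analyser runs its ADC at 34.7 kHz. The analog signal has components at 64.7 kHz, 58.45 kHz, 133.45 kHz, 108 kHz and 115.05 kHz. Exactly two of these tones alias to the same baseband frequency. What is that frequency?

fs/2 = 17.35 kHz.
64.7 kHz mod fs = 30 kHz.
30 kHz > fs/2 = 17.35 kHz, folds to fs − 30 kHz = 4.7 kHz.
58.45 kHz mod fs = 23.75 kHz.
23.75 kHz > fs/2 = 17.35 kHz, folds to fs − 23.75 kHz = 10.95 kHz.
133.45 kHz mod fs = 29.35 kHz.
29.35 kHz > fs/2 = 17.35 kHz, folds to fs − 29.35 kHz = 5.35 kHz.
108 kHz mod fs = 3.9 kHz.
3.9 kHz ≤ fs/2 = 17.35 kHz, appears at 3.9 kHz.
115.05 kHz mod fs = 10.95 kHz.
10.95 kHz ≤ fs/2 = 17.35 kHz, appears at 10.95 kHz.
58.45 kHz and 115.05 kHz both map to 10.95 kHz.

10.95 kHz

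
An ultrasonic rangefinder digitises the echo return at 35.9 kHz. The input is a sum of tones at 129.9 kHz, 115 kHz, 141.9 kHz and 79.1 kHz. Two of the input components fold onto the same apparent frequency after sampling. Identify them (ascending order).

79.1 kHz, 115 kHz

fs/2 = 17.95 kHz.
129.9 kHz mod fs = 22.2 kHz.
22.2 kHz > fs/2 = 17.95 kHz, folds to fs − 22.2 kHz = 13.7 kHz.
115 kHz mod fs = 7.3 kHz.
7.3 kHz ≤ fs/2 = 17.95 kHz, appears at 7.3 kHz.
141.9 kHz mod fs = 34.2 kHz.
34.2 kHz > fs/2 = 17.95 kHz, folds to fs − 34.2 kHz = 1.7 kHz.
79.1 kHz mod fs = 7.3 kHz.
7.3 kHz ≤ fs/2 = 17.95 kHz, appears at 7.3 kHz.
79.1 kHz and 115 kHz both map to 7.3 kHz.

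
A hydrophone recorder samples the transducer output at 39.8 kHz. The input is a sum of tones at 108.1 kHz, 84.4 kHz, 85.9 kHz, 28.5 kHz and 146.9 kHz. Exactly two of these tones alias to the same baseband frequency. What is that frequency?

fs/2 = 19.9 kHz.
108.1 kHz mod fs = 28.5 kHz.
28.5 kHz > fs/2 = 19.9 kHz, folds to fs − 28.5 kHz = 11.3 kHz.
84.4 kHz mod fs = 4.8 kHz.
4.8 kHz ≤ fs/2 = 19.9 kHz, appears at 4.8 kHz.
85.9 kHz mod fs = 6.3 kHz.
6.3 kHz ≤ fs/2 = 19.9 kHz, appears at 6.3 kHz.
28.5 kHz > fs/2 = 19.9 kHz, folds to fs − 28.5 kHz = 11.3 kHz.
146.9 kHz mod fs = 27.5 kHz.
27.5 kHz > fs/2 = 19.9 kHz, folds to fs − 27.5 kHz = 12.3 kHz.
28.5 kHz and 108.1 kHz both map to 11.3 kHz.

11.3 kHz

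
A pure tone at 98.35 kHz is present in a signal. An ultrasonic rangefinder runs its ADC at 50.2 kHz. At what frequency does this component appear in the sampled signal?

98.35 kHz mod fs = 48.15 kHz.
48.15 kHz > fs/2 = 25.1 kHz, folds to fs − 48.15 kHz = 2.05 kHz.

2.05 kHz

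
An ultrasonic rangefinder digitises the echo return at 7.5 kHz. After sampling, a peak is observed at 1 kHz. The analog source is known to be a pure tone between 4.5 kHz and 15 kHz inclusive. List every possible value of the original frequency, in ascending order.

6.5 kHz, 8.5 kHz, 14 kHz

Frequencies that alias to 1 kHz are k·fs ± 1 kHz for integer k ≥ 0.
k=0: 1 kHz.
k=1: 6.5 kHz, 8.5 kHz.
k=2: 14 kHz, 16 kHz.
k=3: 21.5 kHz, 23.5 kHz.
Within [4.5 kHz, 15 kHz]: 6.5 kHz, 8.5 kHz, 14 kHz.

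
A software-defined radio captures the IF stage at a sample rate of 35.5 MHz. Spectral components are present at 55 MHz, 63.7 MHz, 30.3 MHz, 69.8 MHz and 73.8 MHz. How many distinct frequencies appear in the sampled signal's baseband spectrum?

5

fs/2 = 17.75 MHz.
55 MHz mod fs = 19.5 MHz.
19.5 MHz > fs/2 = 17.75 MHz, folds to fs − 19.5 MHz = 16 MHz.
63.7 MHz mod fs = 28.2 MHz.
28.2 MHz > fs/2 = 17.75 MHz, folds to fs − 28.2 MHz = 7.3 MHz.
30.3 MHz > fs/2 = 17.75 MHz, folds to fs − 30.3 MHz = 5.2 MHz.
69.8 MHz mod fs = 34.3 MHz.
34.3 MHz > fs/2 = 17.75 MHz, folds to fs − 34.3 MHz = 1.2 MHz.
73.8 MHz mod fs = 2.8 MHz.
2.8 MHz ≤ fs/2 = 17.75 MHz, appears at 2.8 MHz.
Distinct values: {1.2 MHz, 2.8 MHz, 5.2 MHz, 7.3 MHz, 16 MHz} → 5.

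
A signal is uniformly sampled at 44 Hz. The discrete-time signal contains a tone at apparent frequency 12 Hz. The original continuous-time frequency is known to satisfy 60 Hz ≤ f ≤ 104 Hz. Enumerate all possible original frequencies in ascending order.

Frequencies that alias to 12 Hz are k·fs ± 12 Hz for integer k ≥ 0.
k=0: 12 Hz.
k=1: 32 Hz, 56 Hz.
k=2: 76 Hz, 100 Hz.
k=3: 120 Hz, 144 Hz.
Within [60 Hz, 104 Hz]: 76 Hz, 100 Hz.

76 Hz, 100 Hz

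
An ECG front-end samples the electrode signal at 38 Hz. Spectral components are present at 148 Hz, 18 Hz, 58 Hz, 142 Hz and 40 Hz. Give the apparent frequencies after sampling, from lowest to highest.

2 Hz, 4 Hz, 10 Hz, 18 Hz

fs/2 = 19 Hz.
148 Hz mod fs = 34 Hz.
34 Hz > fs/2 = 19 Hz, folds to fs − 34 Hz = 4 Hz.
18 Hz ≤ fs/2 = 19 Hz, passes unchanged.
58 Hz mod fs = 20 Hz.
20 Hz > fs/2 = 19 Hz, folds to fs − 20 Hz = 18 Hz.
142 Hz mod fs = 28 Hz.
28 Hz > fs/2 = 19 Hz, folds to fs − 28 Hz = 10 Hz.
40 Hz mod fs = 2 Hz.
2 Hz ≤ fs/2 = 19 Hz, appears at 2 Hz.
Distinct values: {2 Hz, 4 Hz, 10 Hz, 18 Hz}.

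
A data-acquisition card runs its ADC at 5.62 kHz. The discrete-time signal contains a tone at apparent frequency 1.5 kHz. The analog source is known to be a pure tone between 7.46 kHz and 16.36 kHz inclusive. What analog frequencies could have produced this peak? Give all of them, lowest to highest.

Frequencies that alias to 1.5 kHz are k·fs ± 1.5 kHz for integer k ≥ 0.
k=0: 1.5 kHz.
k=1: 4.12 kHz, 7.12 kHz.
k=2: 9.74 kHz, 12.74 kHz.
k=3: 15.36 kHz, 18.36 kHz.
k=4: 20.98 kHz, 23.98 kHz.
Within [7.46 kHz, 16.36 kHz]: 9.74 kHz, 12.74 kHz, 15.36 kHz.

9.74 kHz, 12.74 kHz, 15.36 kHz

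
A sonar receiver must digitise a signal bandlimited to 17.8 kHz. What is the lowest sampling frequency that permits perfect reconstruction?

35.6 kHz

Nyquist rate = 2 × 17.8 kHz = 35.6 kHz.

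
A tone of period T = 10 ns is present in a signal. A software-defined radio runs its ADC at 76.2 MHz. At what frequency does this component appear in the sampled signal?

23.8 MHz

T = 10 ns → f = 1/T = 100 MHz.
100 MHz mod fs = 23.8 MHz.
23.8 MHz ≤ fs/2 = 38.1 MHz, appears at 23.8 MHz.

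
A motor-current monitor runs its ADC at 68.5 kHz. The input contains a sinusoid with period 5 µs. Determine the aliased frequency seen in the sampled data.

5.5 kHz

T = 5 µs → f = 1/T = 200 kHz.
200 kHz mod fs = 63 kHz.
63 kHz > fs/2 = 34.25 kHz, folds to fs − 63 kHz = 5.5 kHz.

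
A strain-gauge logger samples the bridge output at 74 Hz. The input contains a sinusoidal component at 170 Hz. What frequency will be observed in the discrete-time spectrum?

22 Hz

170 Hz mod fs = 22 Hz.
22 Hz ≤ fs/2 = 37 Hz, appears at 22 Hz.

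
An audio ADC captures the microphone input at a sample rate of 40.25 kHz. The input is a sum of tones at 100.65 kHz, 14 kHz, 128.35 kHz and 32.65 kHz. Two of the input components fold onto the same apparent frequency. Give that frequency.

7.6 kHz

fs/2 = 20.125 kHz.
100.65 kHz mod fs = 20.15 kHz.
20.15 kHz > fs/2 = 20.125 kHz, folds to fs − 20.15 kHz = 20.1 kHz.
14 kHz ≤ fs/2 = 20.125 kHz, passes unchanged.
128.35 kHz mod fs = 7.6 kHz.
7.6 kHz ≤ fs/2 = 20.125 kHz, appears at 7.6 kHz.
32.65 kHz > fs/2 = 20.125 kHz, folds to fs − 32.65 kHz = 7.6 kHz.
32.65 kHz and 128.35 kHz both map to 7.6 kHz.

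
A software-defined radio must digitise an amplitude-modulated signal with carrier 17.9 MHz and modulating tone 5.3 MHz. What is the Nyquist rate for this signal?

AM sidebands sit at fc ± fm = 12.6 MHz and 23.2 MHz.
Highest-frequency component: 23.2 MHz.
Nyquist rate = 2 × 23.2 MHz = 46.4 MHz.

46.4 MHz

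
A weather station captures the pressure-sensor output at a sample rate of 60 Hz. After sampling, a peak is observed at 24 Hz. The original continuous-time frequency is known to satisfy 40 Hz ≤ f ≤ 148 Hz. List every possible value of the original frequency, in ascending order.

84 Hz, 96 Hz, 144 Hz

Frequencies that alias to 24 Hz are k·fs ± 24 Hz for integer k ≥ 0.
k=0: 24 Hz.
k=1: 36 Hz, 84 Hz.
k=2: 96 Hz, 144 Hz.
k=3: 156 Hz, 204 Hz.
Within [40 Hz, 148 Hz]: 84 Hz, 96 Hz, 144 Hz.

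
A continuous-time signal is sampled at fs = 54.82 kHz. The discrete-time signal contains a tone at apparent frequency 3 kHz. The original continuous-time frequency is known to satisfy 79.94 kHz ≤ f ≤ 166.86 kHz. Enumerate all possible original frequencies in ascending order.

106.64 kHz, 112.64 kHz, 161.46 kHz

Frequencies that alias to 3 kHz are k·fs ± 3 kHz for integer k ≥ 0.
k=0: 3 kHz.
k=1: 51.82 kHz, 57.82 kHz.
k=2: 106.64 kHz, 112.64 kHz.
k=3: 161.46 kHz, 167.46 kHz.
k=4: 216.28 kHz, 222.28 kHz.
Within [79.94 kHz, 166.86 kHz]: 106.64 kHz, 112.64 kHz, 161.46 kHz.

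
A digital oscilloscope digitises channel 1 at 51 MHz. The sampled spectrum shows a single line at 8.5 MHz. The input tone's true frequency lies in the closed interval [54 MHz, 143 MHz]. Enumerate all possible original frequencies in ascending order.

Frequencies that alias to 8.5 MHz are k·fs ± 8.5 MHz for integer k ≥ 0.
k=0: 8.5 MHz.
k=1: 42.5 MHz, 59.5 MHz.
k=2: 93.5 MHz, 110.5 MHz.
k=3: 144.5 MHz, 161.5 MHz.
Within [54 MHz, 143 MHz]: 59.5 MHz, 93.5 MHz, 110.5 MHz.

59.5 MHz, 93.5 MHz, 110.5 MHz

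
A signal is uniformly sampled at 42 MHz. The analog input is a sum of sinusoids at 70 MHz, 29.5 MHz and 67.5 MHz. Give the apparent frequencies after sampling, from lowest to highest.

fs/2 = 21 MHz.
70 MHz mod fs = 28 MHz.
28 MHz > fs/2 = 21 MHz, folds to fs − 28 MHz = 14 MHz.
29.5 MHz > fs/2 = 21 MHz, folds to fs − 29.5 MHz = 12.5 MHz.
67.5 MHz mod fs = 25.5 MHz.
25.5 MHz > fs/2 = 21 MHz, folds to fs − 25.5 MHz = 16.5 MHz.
Distinct values: {12.5 MHz, 14 MHz, 16.5 MHz}.

12.5 MHz, 14 MHz, 16.5 MHz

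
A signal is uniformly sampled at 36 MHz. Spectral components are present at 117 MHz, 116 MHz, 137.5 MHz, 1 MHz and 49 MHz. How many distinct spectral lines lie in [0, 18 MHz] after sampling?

fs/2 = 18 MHz.
117 MHz mod fs = 9 MHz.
9 MHz ≤ fs/2 = 18 MHz, appears at 9 MHz.
116 MHz mod fs = 8 MHz.
8 MHz ≤ fs/2 = 18 MHz, appears at 8 MHz.
137.5 MHz mod fs = 29.5 MHz.
29.5 MHz > fs/2 = 18 MHz, folds to fs − 29.5 MHz = 6.5 MHz.
1 MHz ≤ fs/2 = 18 MHz, passes unchanged.
49 MHz mod fs = 13 MHz.
13 MHz ≤ fs/2 = 18 MHz, appears at 13 MHz.
Distinct values: {1 MHz, 6.5 MHz, 8 MHz, 9 MHz, 13 MHz} → 5.

5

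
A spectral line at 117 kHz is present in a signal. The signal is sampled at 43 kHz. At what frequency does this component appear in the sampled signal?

117 kHz mod fs = 31 kHz.
31 kHz > fs/2 = 21.5 kHz, folds to fs − 31 kHz = 12 kHz.

12 kHz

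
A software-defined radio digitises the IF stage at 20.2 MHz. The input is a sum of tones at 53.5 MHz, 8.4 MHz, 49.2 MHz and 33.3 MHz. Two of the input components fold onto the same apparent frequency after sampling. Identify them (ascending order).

fs/2 = 10.1 MHz.
53.5 MHz mod fs = 13.1 MHz.
13.1 MHz > fs/2 = 10.1 MHz, folds to fs − 13.1 MHz = 7.1 MHz.
8.4 MHz ≤ fs/2 = 10.1 MHz, passes unchanged.
49.2 MHz mod fs = 8.8 MHz.
8.8 MHz ≤ fs/2 = 10.1 MHz, appears at 8.8 MHz.
33.3 MHz mod fs = 13.1 MHz.
13.1 MHz > fs/2 = 10.1 MHz, folds to fs − 13.1 MHz = 7.1 MHz.
33.3 MHz and 53.5 MHz both map to 7.1 MHz.

33.3 MHz, 53.5 MHz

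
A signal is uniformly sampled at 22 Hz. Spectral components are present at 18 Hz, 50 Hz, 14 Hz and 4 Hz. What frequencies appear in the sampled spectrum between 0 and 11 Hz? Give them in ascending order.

fs/2 = 11 Hz.
18 Hz > fs/2 = 11 Hz, folds to fs − 18 Hz = 4 Hz.
50 Hz mod fs = 6 Hz.
6 Hz ≤ fs/2 = 11 Hz, appears at 6 Hz.
14 Hz > fs/2 = 11 Hz, folds to fs − 14 Hz = 8 Hz.
4 Hz ≤ fs/2 = 11 Hz, passes unchanged.
Distinct values: {4 Hz, 6 Hz, 8 Hz}.

4 Hz, 6 Hz, 8 Hz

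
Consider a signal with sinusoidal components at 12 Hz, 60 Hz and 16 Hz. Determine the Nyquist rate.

120 Hz

Highest-frequency component: 60 Hz.
Nyquist rate = 2 × 60 Hz = 120 Hz.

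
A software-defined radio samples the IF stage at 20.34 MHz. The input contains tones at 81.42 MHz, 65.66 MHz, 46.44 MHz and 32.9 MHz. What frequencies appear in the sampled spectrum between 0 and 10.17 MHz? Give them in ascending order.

fs/2 = 10.17 MHz.
81.42 MHz mod fs = 0.06 MHz.
0.06 MHz ≤ fs/2 = 10.17 MHz, appears at 0.06 MHz.
65.66 MHz mod fs = 4.64 MHz.
4.64 MHz ≤ fs/2 = 10.17 MHz, appears at 4.64 MHz.
46.44 MHz mod fs = 5.76 MHz.
5.76 MHz ≤ fs/2 = 10.17 MHz, appears at 5.76 MHz.
32.9 MHz mod fs = 12.56 MHz.
12.56 MHz > fs/2 = 10.17 MHz, folds to fs − 12.56 MHz = 7.78 MHz.
Distinct values: {0.06 MHz, 4.64 MHz, 5.76 MHz, 7.78 MHz}.

0.06 MHz, 4.64 MHz, 5.76 MHz, 7.78 MHz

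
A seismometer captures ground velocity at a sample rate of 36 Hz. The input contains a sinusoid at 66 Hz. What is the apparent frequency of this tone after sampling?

66 Hz mod fs = 30 Hz.
30 Hz > fs/2 = 18 Hz, folds to fs − 30 Hz = 6 Hz.

6 Hz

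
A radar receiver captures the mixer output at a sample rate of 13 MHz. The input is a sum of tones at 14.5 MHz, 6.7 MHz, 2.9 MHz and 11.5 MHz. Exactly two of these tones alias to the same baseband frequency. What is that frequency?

fs/2 = 6.5 MHz.
14.5 MHz mod fs = 1.5 MHz.
1.5 MHz ≤ fs/2 = 6.5 MHz, appears at 1.5 MHz.
6.7 MHz > fs/2 = 6.5 MHz, folds to fs − 6.7 MHz = 6.3 MHz.
2.9 MHz ≤ fs/2 = 6.5 MHz, passes unchanged.
11.5 MHz > fs/2 = 6.5 MHz, folds to fs − 11.5 MHz = 1.5 MHz.
11.5 MHz and 14.5 MHz both map to 1.5 MHz.

1.5 MHz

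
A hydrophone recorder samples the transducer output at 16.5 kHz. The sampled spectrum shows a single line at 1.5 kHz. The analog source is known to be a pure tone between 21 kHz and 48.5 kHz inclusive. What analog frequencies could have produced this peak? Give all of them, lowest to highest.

31.5 kHz, 34.5 kHz, 48 kHz

Frequencies that alias to 1.5 kHz are k·fs ± 1.5 kHz for integer k ≥ 0.
k=0: 1.5 kHz.
k=1: 15 kHz, 18 kHz.
k=2: 31.5 kHz, 34.5 kHz.
k=3: 48 kHz, 51 kHz.
k=4: 64.5 kHz, 67.5 kHz.
Within [21 kHz, 48.5 kHz]: 31.5 kHz, 34.5 kHz, 48 kHz.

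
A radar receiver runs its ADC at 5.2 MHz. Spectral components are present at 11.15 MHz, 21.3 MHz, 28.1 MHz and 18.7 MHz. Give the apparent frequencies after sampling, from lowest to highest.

fs/2 = 2.6 MHz.
11.15 MHz mod fs = 0.75 MHz.
0.75 MHz ≤ fs/2 = 2.6 MHz, appears at 0.75 MHz.
21.3 MHz mod fs = 0.5 MHz.
0.5 MHz ≤ fs/2 = 2.6 MHz, appears at 0.5 MHz.
28.1 MHz mod fs = 2.1 MHz.
2.1 MHz ≤ fs/2 = 2.6 MHz, appears at 2.1 MHz.
18.7 MHz mod fs = 3.1 MHz.
3.1 MHz > fs/2 = 2.6 MHz, folds to fs − 3.1 MHz = 2.1 MHz.
Distinct values: {0.5 MHz, 0.75 MHz, 2.1 MHz}.

0.5 MHz, 0.75 MHz, 2.1 MHz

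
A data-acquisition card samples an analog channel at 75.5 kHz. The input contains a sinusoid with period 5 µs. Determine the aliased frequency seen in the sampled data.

26.5 kHz

T = 5 µs → f = 1/T = 200 kHz.
200 kHz mod fs = 49 kHz.
49 kHz > fs/2 = 37.75 kHz, folds to fs − 49 kHz = 26.5 kHz.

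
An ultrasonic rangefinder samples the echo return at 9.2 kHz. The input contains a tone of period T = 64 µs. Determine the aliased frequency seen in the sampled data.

T = 64 µs → f = 1/T = 15.625 kHz.
15.625 kHz mod fs = 6.425 kHz.
6.425 kHz > fs/2 = 4.6 kHz, folds to fs − 6.425 kHz = 2.775 kHz.

2.775 kHz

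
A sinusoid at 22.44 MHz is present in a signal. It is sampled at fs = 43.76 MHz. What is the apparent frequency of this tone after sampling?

22.44 MHz > fs/2 = 21.88 MHz, folds to fs − 22.44 MHz = 21.32 MHz.

21.32 MHz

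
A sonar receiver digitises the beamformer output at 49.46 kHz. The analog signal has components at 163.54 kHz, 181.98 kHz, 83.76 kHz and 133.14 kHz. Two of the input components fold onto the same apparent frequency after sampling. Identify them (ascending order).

83.76 kHz, 163.54 kHz

fs/2 = 24.73 kHz.
163.54 kHz mod fs = 15.16 kHz.
15.16 kHz ≤ fs/2 = 24.73 kHz, appears at 15.16 kHz.
181.98 kHz mod fs = 33.6 kHz.
33.6 kHz > fs/2 = 24.73 kHz, folds to fs − 33.6 kHz = 15.86 kHz.
83.76 kHz mod fs = 34.3 kHz.
34.3 kHz > fs/2 = 24.73 kHz, folds to fs − 34.3 kHz = 15.16 kHz.
133.14 kHz mod fs = 34.22 kHz.
34.22 kHz > fs/2 = 24.73 kHz, folds to fs − 34.22 kHz = 15.24 kHz.
83.76 kHz and 163.54 kHz both map to 15.16 kHz.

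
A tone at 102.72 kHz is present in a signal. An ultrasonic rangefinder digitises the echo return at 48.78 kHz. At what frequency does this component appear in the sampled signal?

5.16 kHz

102.72 kHz mod fs = 5.16 kHz.
5.16 kHz ≤ fs/2 = 24.39 kHz, appears at 5.16 kHz.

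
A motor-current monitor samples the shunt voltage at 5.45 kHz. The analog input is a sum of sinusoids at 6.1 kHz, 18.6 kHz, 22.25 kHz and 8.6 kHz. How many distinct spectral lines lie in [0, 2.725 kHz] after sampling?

fs/2 = 2.725 kHz.
6.1 kHz mod fs = 0.65 kHz.
0.65 kHz ≤ fs/2 = 2.725 kHz, appears at 0.65 kHz.
18.6 kHz mod fs = 2.25 kHz.
2.25 kHz ≤ fs/2 = 2.725 kHz, appears at 2.25 kHz.
22.25 kHz mod fs = 0.45 kHz.
0.45 kHz ≤ fs/2 = 2.725 kHz, appears at 0.45 kHz.
8.6 kHz mod fs = 3.15 kHz.
3.15 kHz > fs/2 = 2.725 kHz, folds to fs − 3.15 kHz = 2.3 kHz.
Distinct values: {0.45 kHz, 0.65 kHz, 2.25 kHz, 2.3 kHz} → 4.

4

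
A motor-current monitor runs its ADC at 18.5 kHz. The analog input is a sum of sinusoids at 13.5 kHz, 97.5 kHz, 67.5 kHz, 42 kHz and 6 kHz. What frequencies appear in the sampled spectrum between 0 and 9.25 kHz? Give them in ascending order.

fs/2 = 9.25 kHz.
13.5 kHz > fs/2 = 9.25 kHz, folds to fs − 13.5 kHz = 5 kHz.
97.5 kHz mod fs = 5 kHz.
5 kHz ≤ fs/2 = 9.25 kHz, appears at 5 kHz.
67.5 kHz mod fs = 12 kHz.
12 kHz > fs/2 = 9.25 kHz, folds to fs − 12 kHz = 6.5 kHz.
42 kHz mod fs = 5 kHz.
5 kHz ≤ fs/2 = 9.25 kHz, appears at 5 kHz.
6 kHz ≤ fs/2 = 9.25 kHz, passes unchanged.
Distinct values: {5 kHz, 6 kHz, 6.5 kHz}.

5 kHz, 6 kHz, 6.5 kHz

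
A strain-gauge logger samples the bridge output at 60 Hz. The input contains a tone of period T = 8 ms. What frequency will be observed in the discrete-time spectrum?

T = 8 ms → f = 1/T = 125 Hz.
125 Hz mod fs = 5 Hz.
5 Hz ≤ fs/2 = 30 Hz, appears at 5 Hz.

5 Hz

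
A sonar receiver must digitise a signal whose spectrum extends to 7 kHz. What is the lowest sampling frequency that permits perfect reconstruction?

Nyquist rate = 2 × 7 kHz = 14 kHz.

14 kHz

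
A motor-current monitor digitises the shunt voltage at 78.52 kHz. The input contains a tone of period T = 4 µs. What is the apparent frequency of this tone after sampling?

14.44 kHz

T = 4 µs → f = 1/T = 250 kHz.
250 kHz mod fs = 14.44 kHz.
14.44 kHz ≤ fs/2 = 39.26 kHz, appears at 14.44 kHz.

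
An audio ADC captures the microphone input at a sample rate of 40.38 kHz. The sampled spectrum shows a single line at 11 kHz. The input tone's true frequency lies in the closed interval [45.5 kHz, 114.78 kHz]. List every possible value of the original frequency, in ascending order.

Frequencies that alias to 11 kHz are k·fs ± 11 kHz for integer k ≥ 0.
k=0: 11 kHz.
k=1: 29.38 kHz, 51.38 kHz.
k=2: 69.76 kHz, 91.76 kHz.
k=3: 110.14 kHz, 132.14 kHz.
k=4: 150.52 kHz, 172.52 kHz.
Within [45.5 kHz, 114.78 kHz]: 51.38 kHz, 69.76 kHz, 91.76 kHz, 110.14 kHz.

51.38 kHz, 69.76 kHz, 91.76 kHz, 110.14 kHz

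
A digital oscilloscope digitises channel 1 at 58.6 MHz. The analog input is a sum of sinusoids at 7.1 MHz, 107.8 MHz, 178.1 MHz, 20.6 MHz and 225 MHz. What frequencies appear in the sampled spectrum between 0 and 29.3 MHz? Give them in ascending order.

fs/2 = 29.3 MHz.
7.1 MHz ≤ fs/2 = 29.3 MHz, passes unchanged.
107.8 MHz mod fs = 49.2 MHz.
49.2 MHz > fs/2 = 29.3 MHz, folds to fs − 49.2 MHz = 9.4 MHz.
178.1 MHz mod fs = 2.3 MHz.
2.3 MHz ≤ fs/2 = 29.3 MHz, appears at 2.3 MHz.
20.6 MHz ≤ fs/2 = 29.3 MHz, passes unchanged.
225 MHz mod fs = 49.2 MHz.
49.2 MHz > fs/2 = 29.3 MHz, folds to fs − 49.2 MHz = 9.4 MHz.
Distinct values: {2.3 MHz, 7.1 MHz, 9.4 MHz, 20.6 MHz}.

2.3 MHz, 7.1 MHz, 9.4 MHz, 20.6 MHz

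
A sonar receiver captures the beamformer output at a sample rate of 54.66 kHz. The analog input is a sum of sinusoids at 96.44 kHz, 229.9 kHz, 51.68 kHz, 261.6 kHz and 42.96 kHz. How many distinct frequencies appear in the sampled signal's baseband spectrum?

fs/2 = 27.33 kHz.
96.44 kHz mod fs = 41.78 kHz.
41.78 kHz > fs/2 = 27.33 kHz, folds to fs − 41.78 kHz = 12.88 kHz.
229.9 kHz mod fs = 11.26 kHz.
11.26 kHz ≤ fs/2 = 27.33 kHz, appears at 11.26 kHz.
51.68 kHz > fs/2 = 27.33 kHz, folds to fs − 51.68 kHz = 2.98 kHz.
261.6 kHz mod fs = 42.96 kHz.
42.96 kHz > fs/2 = 27.33 kHz, folds to fs − 42.96 kHz = 11.7 kHz.
42.96 kHz > fs/2 = 27.33 kHz, folds to fs − 42.96 kHz = 11.7 kHz.
Distinct values: {2.98 kHz, 11.26 kHz, 11.7 kHz, 12.88 kHz} → 4.

4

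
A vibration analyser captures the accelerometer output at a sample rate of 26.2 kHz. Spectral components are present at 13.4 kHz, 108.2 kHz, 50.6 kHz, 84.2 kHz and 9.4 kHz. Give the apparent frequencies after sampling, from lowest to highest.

fs/2 = 13.1 kHz.
13.4 kHz > fs/2 = 13.1 kHz, folds to fs − 13.4 kHz = 12.8 kHz.
108.2 kHz mod fs = 3.4 kHz.
3.4 kHz ≤ fs/2 = 13.1 kHz, appears at 3.4 kHz.
50.6 kHz mod fs = 24.4 kHz.
24.4 kHz > fs/2 = 13.1 kHz, folds to fs − 24.4 kHz = 1.8 kHz.
84.2 kHz mod fs = 5.6 kHz.
5.6 kHz ≤ fs/2 = 13.1 kHz, appears at 5.6 kHz.
9.4 kHz ≤ fs/2 = 13.1 kHz, passes unchanged.
Distinct values: {1.8 kHz, 3.4 kHz, 5.6 kHz, 9.4 kHz, 12.8 kHz}.

1.8 kHz, 3.4 kHz, 5.6 kHz, 9.4 kHz, 12.8 kHz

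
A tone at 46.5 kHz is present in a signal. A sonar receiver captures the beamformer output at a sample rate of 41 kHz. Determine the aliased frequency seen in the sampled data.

5.5 kHz

46.5 kHz mod fs = 5.5 kHz.
5.5 kHz ≤ fs/2 = 20.5 kHz, appears at 5.5 kHz.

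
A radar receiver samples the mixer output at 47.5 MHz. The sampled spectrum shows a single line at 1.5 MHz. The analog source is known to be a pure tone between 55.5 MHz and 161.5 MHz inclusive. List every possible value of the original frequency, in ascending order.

93.5 MHz, 96.5 MHz, 141 MHz, 144 MHz

Frequencies that alias to 1.5 MHz are k·fs ± 1.5 MHz for integer k ≥ 0.
k=0: 1.5 MHz.
k=1: 46 MHz, 49 MHz.
k=2: 93.5 MHz, 96.5 MHz.
k=3: 141 MHz, 144 MHz.
k=4: 188.5 MHz, 191.5 MHz.
Within [55.5 MHz, 161.5 MHz]: 93.5 MHz, 96.5 MHz, 141 MHz, 144 MHz.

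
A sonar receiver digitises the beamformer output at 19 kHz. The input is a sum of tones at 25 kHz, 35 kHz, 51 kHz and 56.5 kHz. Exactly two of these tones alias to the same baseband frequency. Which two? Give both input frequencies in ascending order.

25 kHz, 51 kHz

fs/2 = 9.5 kHz.
25 kHz mod fs = 6 kHz.
6 kHz ≤ fs/2 = 9.5 kHz, appears at 6 kHz.
35 kHz mod fs = 16 kHz.
16 kHz > fs/2 = 9.5 kHz, folds to fs − 16 kHz = 3 kHz.
51 kHz mod fs = 13 kHz.
13 kHz > fs/2 = 9.5 kHz, folds to fs − 13 kHz = 6 kHz.
56.5 kHz mod fs = 18.5 kHz.
18.5 kHz > fs/2 = 9.5 kHz, folds to fs − 18.5 kHz = 0.5 kHz.
25 kHz and 51 kHz both map to 6 kHz.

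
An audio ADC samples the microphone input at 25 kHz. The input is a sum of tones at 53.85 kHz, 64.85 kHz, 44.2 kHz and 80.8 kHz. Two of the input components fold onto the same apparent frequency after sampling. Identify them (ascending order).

44.2 kHz, 80.8 kHz

fs/2 = 12.5 kHz.
53.85 kHz mod fs = 3.85 kHz.
3.85 kHz ≤ fs/2 = 12.5 kHz, appears at 3.85 kHz.
64.85 kHz mod fs = 14.85 kHz.
14.85 kHz > fs/2 = 12.5 kHz, folds to fs − 14.85 kHz = 10.15 kHz.
44.2 kHz mod fs = 19.2 kHz.
19.2 kHz > fs/2 = 12.5 kHz, folds to fs − 19.2 kHz = 5.8 kHz.
80.8 kHz mod fs = 5.8 kHz.
5.8 kHz ≤ fs/2 = 12.5 kHz, appears at 5.8 kHz.
44.2 kHz and 80.8 kHz both map to 5.8 kHz.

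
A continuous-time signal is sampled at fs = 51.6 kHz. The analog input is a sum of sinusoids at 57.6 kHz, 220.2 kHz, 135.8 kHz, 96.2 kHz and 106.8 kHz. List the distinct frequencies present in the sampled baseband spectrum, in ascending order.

3.6 kHz, 6 kHz, 7 kHz, 13.8 kHz, 19 kHz

fs/2 = 25.8 kHz.
57.6 kHz mod fs = 6 kHz.
6 kHz ≤ fs/2 = 25.8 kHz, appears at 6 kHz.
220.2 kHz mod fs = 13.8 kHz.
13.8 kHz ≤ fs/2 = 25.8 kHz, appears at 13.8 kHz.
135.8 kHz mod fs = 32.6 kHz.
32.6 kHz > fs/2 = 25.8 kHz, folds to fs − 32.6 kHz = 19 kHz.
96.2 kHz mod fs = 44.6 kHz.
44.6 kHz > fs/2 = 25.8 kHz, folds to fs − 44.6 kHz = 7 kHz.
106.8 kHz mod fs = 3.6 kHz.
3.6 kHz ≤ fs/2 = 25.8 kHz, appears at 3.6 kHz.
Distinct values: {3.6 kHz, 6 kHz, 7 kHz, 13.8 kHz, 19 kHz}.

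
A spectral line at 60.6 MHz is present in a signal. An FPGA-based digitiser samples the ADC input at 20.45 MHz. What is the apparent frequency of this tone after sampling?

0.75 MHz

60.6 MHz mod fs = 19.7 MHz.
19.7 MHz > fs/2 = 10.225 MHz, folds to fs − 19.7 MHz = 0.75 MHz.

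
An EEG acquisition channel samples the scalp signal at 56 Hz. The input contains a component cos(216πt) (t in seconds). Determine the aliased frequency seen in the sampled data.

4 Hz

ω = 216π rad/s → f = ω/(2π) = 108 Hz.
108 Hz mod fs = 52 Hz.
52 Hz > fs/2 = 28 Hz, folds to fs − 52 Hz = 4 Hz.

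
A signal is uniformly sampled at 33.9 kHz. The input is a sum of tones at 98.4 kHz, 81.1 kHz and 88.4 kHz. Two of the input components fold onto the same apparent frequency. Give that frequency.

fs/2 = 16.95 kHz.
98.4 kHz mod fs = 30.6 kHz.
30.6 kHz > fs/2 = 16.95 kHz, folds to fs − 30.6 kHz = 3.3 kHz.
81.1 kHz mod fs = 13.3 kHz.
13.3 kHz ≤ fs/2 = 16.95 kHz, appears at 13.3 kHz.
88.4 kHz mod fs = 20.6 kHz.
20.6 kHz > fs/2 = 16.95 kHz, folds to fs − 20.6 kHz = 13.3 kHz.
81.1 kHz and 88.4 kHz both map to 13.3 kHz.

13.3 kHz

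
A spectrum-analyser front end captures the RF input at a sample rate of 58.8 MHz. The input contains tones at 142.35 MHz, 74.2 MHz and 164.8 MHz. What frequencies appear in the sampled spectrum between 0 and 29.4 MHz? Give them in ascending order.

11.6 MHz, 15.4 MHz, 24.75 MHz

fs/2 = 29.4 MHz.
142.35 MHz mod fs = 24.75 MHz.
24.75 MHz ≤ fs/2 = 29.4 MHz, appears at 24.75 MHz.
74.2 MHz mod fs = 15.4 MHz.
15.4 MHz ≤ fs/2 = 29.4 MHz, appears at 15.4 MHz.
164.8 MHz mod fs = 47.2 MHz.
47.2 MHz > fs/2 = 29.4 MHz, folds to fs − 47.2 MHz = 11.6 MHz.
Distinct values: {11.6 MHz, 15.4 MHz, 24.75 MHz}.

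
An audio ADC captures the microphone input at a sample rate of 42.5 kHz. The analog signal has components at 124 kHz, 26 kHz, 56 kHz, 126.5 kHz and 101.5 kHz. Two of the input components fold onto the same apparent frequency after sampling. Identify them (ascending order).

fs/2 = 21.25 kHz.
124 kHz mod fs = 39 kHz.
39 kHz > fs/2 = 21.25 kHz, folds to fs − 39 kHz = 3.5 kHz.
26 kHz > fs/2 = 21.25 kHz, folds to fs − 26 kHz = 16.5 kHz.
56 kHz mod fs = 13.5 kHz.
13.5 kHz ≤ fs/2 = 21.25 kHz, appears at 13.5 kHz.
126.5 kHz mod fs = 41.5 kHz.
41.5 kHz > fs/2 = 21.25 kHz, folds to fs − 41.5 kHz = 1 kHz.
101.5 kHz mod fs = 16.5 kHz.
16.5 kHz ≤ fs/2 = 21.25 kHz, appears at 16.5 kHz.
26 kHz and 101.5 kHz both map to 16.5 kHz.

26 kHz, 101.5 kHz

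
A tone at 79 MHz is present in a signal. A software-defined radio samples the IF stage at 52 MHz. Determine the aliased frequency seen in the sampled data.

25 MHz

79 MHz mod fs = 27 MHz.
27 MHz > fs/2 = 26 MHz, folds to fs − 27 MHz = 25 MHz.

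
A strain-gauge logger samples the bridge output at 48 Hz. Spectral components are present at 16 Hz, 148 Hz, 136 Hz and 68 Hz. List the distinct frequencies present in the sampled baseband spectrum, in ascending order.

4 Hz, 8 Hz, 16 Hz, 20 Hz

fs/2 = 24 Hz.
16 Hz ≤ fs/2 = 24 Hz, passes unchanged.
148 Hz mod fs = 4 Hz.
4 Hz ≤ fs/2 = 24 Hz, appears at 4 Hz.
136 Hz mod fs = 40 Hz.
40 Hz > fs/2 = 24 Hz, folds to fs − 40 Hz = 8 Hz.
68 Hz mod fs = 20 Hz.
20 Hz ≤ fs/2 = 24 Hz, appears at 20 Hz.
Distinct values: {4 Hz, 8 Hz, 16 Hz, 20 Hz}.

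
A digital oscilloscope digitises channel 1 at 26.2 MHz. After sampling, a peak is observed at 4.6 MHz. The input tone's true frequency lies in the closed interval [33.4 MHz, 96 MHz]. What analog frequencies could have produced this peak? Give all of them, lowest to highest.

Frequencies that alias to 4.6 MHz are k·fs ± 4.6 MHz for integer k ≥ 0.
k=0: 4.6 MHz.
k=1: 21.6 MHz, 30.8 MHz.
k=2: 47.8 MHz, 57 MHz.
k=3: 74 MHz, 83.2 MHz.
k=4: 100.2 MHz, 109.4 MHz.
Within [33.4 MHz, 96 MHz]: 47.8 MHz, 57 MHz, 74 MHz, 83.2 MHz.

47.8 MHz, 57 MHz, 74 MHz, 83.2 MHz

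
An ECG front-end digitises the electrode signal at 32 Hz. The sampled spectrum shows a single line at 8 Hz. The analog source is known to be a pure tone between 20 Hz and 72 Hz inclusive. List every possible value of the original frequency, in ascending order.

Frequencies that alias to 8 Hz are k·fs ± 8 Hz for integer k ≥ 0.
k=0: 8 Hz.
k=1: 24 Hz, 40 Hz.
k=2: 56 Hz, 72 Hz.
k=3: 88 Hz, 104 Hz.
Within [20 Hz, 72 Hz]: 24 Hz, 40 Hz, 56 Hz, 72 Hz.

24 Hz, 40 Hz, 56 Hz, 72 Hz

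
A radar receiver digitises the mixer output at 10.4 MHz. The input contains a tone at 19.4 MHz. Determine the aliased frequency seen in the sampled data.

1.4 MHz

19.4 MHz mod fs = 9 MHz.
9 MHz > fs/2 = 5.2 MHz, folds to fs − 9 MHz = 1.4 MHz.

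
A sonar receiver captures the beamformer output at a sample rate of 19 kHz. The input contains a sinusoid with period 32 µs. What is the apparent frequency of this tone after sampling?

6.75 kHz

T = 32 µs → f = 1/T = 31.25 kHz.
31.25 kHz mod fs = 12.25 kHz.
12.25 kHz > fs/2 = 9.5 kHz, folds to fs − 12.25 kHz = 6.75 kHz.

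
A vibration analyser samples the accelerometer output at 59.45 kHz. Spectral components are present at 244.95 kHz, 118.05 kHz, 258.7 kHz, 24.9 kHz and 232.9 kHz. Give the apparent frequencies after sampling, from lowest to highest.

0.85 kHz, 4.9 kHz, 7.15 kHz, 20.9 kHz, 24.9 kHz

fs/2 = 29.725 kHz.
244.95 kHz mod fs = 7.15 kHz.
7.15 kHz ≤ fs/2 = 29.725 kHz, appears at 7.15 kHz.
118.05 kHz mod fs = 58.6 kHz.
58.6 kHz > fs/2 = 29.725 kHz, folds to fs − 58.6 kHz = 0.85 kHz.
258.7 kHz mod fs = 20.9 kHz.
20.9 kHz ≤ fs/2 = 29.725 kHz, appears at 20.9 kHz.
24.9 kHz ≤ fs/2 = 29.725 kHz, passes unchanged.
232.9 kHz mod fs = 54.55 kHz.
54.55 kHz > fs/2 = 29.725 kHz, folds to fs − 54.55 kHz = 4.9 kHz.
Distinct values: {0.85 kHz, 4.9 kHz, 7.15 kHz, 20.9 kHz, 24.9 kHz}.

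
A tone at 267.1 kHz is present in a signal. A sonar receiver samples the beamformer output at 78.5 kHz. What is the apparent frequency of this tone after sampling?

267.1 kHz mod fs = 31.6 kHz.
31.6 kHz ≤ fs/2 = 39.25 kHz, appears at 31.6 kHz.

31.6 kHz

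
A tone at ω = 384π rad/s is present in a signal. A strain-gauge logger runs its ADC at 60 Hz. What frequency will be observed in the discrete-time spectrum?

12 Hz

ω = 384π rad/s → f = ω/(2π) = 192 Hz.
192 Hz mod fs = 12 Hz.
12 Hz ≤ fs/2 = 30 Hz, appears at 12 Hz.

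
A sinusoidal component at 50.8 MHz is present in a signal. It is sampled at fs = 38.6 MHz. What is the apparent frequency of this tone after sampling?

12.2 MHz

50.8 MHz mod fs = 12.2 MHz.
12.2 MHz ≤ fs/2 = 19.3 MHz, appears at 12.2 MHz.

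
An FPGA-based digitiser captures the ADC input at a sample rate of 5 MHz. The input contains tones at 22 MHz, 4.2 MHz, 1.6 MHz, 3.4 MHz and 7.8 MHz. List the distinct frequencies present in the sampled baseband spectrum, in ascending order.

fs/2 = 2.5 MHz.
22 MHz mod fs = 2 MHz.
2 MHz ≤ fs/2 = 2.5 MHz, appears at 2 MHz.
4.2 MHz > fs/2 = 2.5 MHz, folds to fs − 4.2 MHz = 0.8 MHz.
1.6 MHz ≤ fs/2 = 2.5 MHz, passes unchanged.
3.4 MHz > fs/2 = 2.5 MHz, folds to fs − 3.4 MHz = 1.6 MHz.
7.8 MHz mod fs = 2.8 MHz.
2.8 MHz > fs/2 = 2.5 MHz, folds to fs − 2.8 MHz = 2.2 MHz.
Distinct values: {0.8 MHz, 1.6 MHz, 2 MHz, 2.2 MHz}.

0.8 MHz, 1.6 MHz, 2 MHz, 2.2 MHz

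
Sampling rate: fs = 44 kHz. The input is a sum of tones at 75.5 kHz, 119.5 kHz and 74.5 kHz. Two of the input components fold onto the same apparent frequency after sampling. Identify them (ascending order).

75.5 kHz, 119.5 kHz

fs/2 = 22 kHz.
75.5 kHz mod fs = 31.5 kHz.
31.5 kHz > fs/2 = 22 kHz, folds to fs − 31.5 kHz = 12.5 kHz.
119.5 kHz mod fs = 31.5 kHz.
31.5 kHz > fs/2 = 22 kHz, folds to fs − 31.5 kHz = 12.5 kHz.
74.5 kHz mod fs = 30.5 kHz.
30.5 kHz > fs/2 = 22 kHz, folds to fs − 30.5 kHz = 13.5 kHz.
75.5 kHz and 119.5 kHz both map to 12.5 kHz.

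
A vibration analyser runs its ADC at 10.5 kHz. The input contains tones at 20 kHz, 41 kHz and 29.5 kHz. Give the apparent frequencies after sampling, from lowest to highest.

fs/2 = 5.25 kHz.
20 kHz mod fs = 9.5 kHz.
9.5 kHz > fs/2 = 5.25 kHz, folds to fs − 9.5 kHz = 1 kHz.
41 kHz mod fs = 9.5 kHz.
9.5 kHz > fs/2 = 5.25 kHz, folds to fs − 9.5 kHz = 1 kHz.
29.5 kHz mod fs = 8.5 kHz.
8.5 kHz > fs/2 = 5.25 kHz, folds to fs − 8.5 kHz = 2 kHz.
Distinct values: {1 kHz, 2 kHz}.

1 kHz, 2 kHz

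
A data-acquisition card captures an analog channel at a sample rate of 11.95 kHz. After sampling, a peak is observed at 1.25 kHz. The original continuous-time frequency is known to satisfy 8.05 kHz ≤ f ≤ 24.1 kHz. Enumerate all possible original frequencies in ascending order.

Frequencies that alias to 1.25 kHz are k·fs ± 1.25 kHz for integer k ≥ 0.
k=0: 1.25 kHz.
k=1: 10.7 kHz, 13.2 kHz.
k=2: 22.65 kHz, 25.15 kHz.
k=3: 34.6 kHz, 37.1 kHz.
Within [8.05 kHz, 24.1 kHz]: 10.7 kHz, 13.2 kHz, 22.65 kHz.

10.7 kHz, 13.2 kHz, 22.65 kHz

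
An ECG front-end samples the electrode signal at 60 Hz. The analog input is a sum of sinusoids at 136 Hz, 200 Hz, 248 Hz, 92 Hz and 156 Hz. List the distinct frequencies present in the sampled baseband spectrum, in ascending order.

8 Hz, 16 Hz, 20 Hz, 24 Hz, 28 Hz

fs/2 = 30 Hz.
136 Hz mod fs = 16 Hz.
16 Hz ≤ fs/2 = 30 Hz, appears at 16 Hz.
200 Hz mod fs = 20 Hz.
20 Hz ≤ fs/2 = 30 Hz, appears at 20 Hz.
248 Hz mod fs = 8 Hz.
8 Hz ≤ fs/2 = 30 Hz, appears at 8 Hz.
92 Hz mod fs = 32 Hz.
32 Hz > fs/2 = 30 Hz, folds to fs − 32 Hz = 28 Hz.
156 Hz mod fs = 36 Hz.
36 Hz > fs/2 = 30 Hz, folds to fs − 36 Hz = 24 Hz.
Distinct values: {8 Hz, 16 Hz, 20 Hz, 24 Hz, 28 Hz}.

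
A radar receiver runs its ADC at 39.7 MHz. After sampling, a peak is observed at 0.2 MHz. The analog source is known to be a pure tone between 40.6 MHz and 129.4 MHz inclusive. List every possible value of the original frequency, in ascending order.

79.2 MHz, 79.6 MHz, 118.9 MHz, 119.3 MHz

Frequencies that alias to 0.2 MHz are k·fs ± 0.2 MHz for integer k ≥ 0.
k=0: 0.2 MHz.
k=1: 39.5 MHz, 39.9 MHz.
k=2: 79.2 MHz, 79.6 MHz.
k=3: 118.9 MHz, 119.3 MHz.
k=4: 158.6 MHz, 159 MHz.
Within [40.6 MHz, 129.4 MHz]: 79.2 MHz, 79.6 MHz, 118.9 MHz, 119.3 MHz.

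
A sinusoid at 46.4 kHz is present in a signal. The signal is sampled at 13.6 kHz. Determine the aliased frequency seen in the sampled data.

46.4 kHz mod fs = 5.6 kHz.
5.6 kHz ≤ fs/2 = 6.8 kHz, appears at 5.6 kHz.

5.6 kHz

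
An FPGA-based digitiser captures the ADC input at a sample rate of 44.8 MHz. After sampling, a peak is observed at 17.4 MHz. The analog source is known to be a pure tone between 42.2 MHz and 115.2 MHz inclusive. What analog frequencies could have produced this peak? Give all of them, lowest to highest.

Frequencies that alias to 17.4 MHz are k·fs ± 17.4 MHz for integer k ≥ 0.
k=0: 17.4 MHz.
k=1: 27.4 MHz, 62.2 MHz.
k=2: 72.2 MHz, 107 MHz.
k=3: 117 MHz, 151.8 MHz.
Within [42.2 MHz, 115.2 MHz]: 62.2 MHz, 72.2 MHz, 107 MHz.

62.2 MHz, 72.2 MHz, 107 MHz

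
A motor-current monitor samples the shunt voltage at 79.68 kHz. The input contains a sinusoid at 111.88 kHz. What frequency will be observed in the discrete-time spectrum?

111.88 kHz mod fs = 32.2 kHz.
32.2 kHz ≤ fs/2 = 39.84 kHz, appears at 32.2 kHz.

32.2 kHz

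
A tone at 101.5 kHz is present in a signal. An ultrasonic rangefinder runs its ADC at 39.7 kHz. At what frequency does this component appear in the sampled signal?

101.5 kHz mod fs = 22.1 kHz.
22.1 kHz > fs/2 = 19.85 kHz, folds to fs − 22.1 kHz = 17.6 kHz.

17.6 kHz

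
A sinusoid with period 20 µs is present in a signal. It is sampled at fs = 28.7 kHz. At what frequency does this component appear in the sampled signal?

T = 20 µs → f = 1/T = 50 kHz.
50 kHz mod fs = 21.3 kHz.
21.3 kHz > fs/2 = 14.35 kHz, folds to fs − 21.3 kHz = 7.4 kHz.

7.4 kHz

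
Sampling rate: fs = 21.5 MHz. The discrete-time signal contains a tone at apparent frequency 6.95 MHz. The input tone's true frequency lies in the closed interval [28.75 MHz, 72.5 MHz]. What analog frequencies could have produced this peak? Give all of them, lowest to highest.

Frequencies that alias to 6.95 MHz are k·fs ± 6.95 MHz for integer k ≥ 0.
k=0: 6.95 MHz.
k=1: 14.55 MHz, 28.45 MHz.
k=2: 36.05 MHz, 49.95 MHz.
k=3: 57.55 MHz, 71.45 MHz.
k=4: 79.05 MHz, 92.95 MHz.
Within [28.75 MHz, 72.5 MHz]: 36.05 MHz, 49.95 MHz, 57.55 MHz, 71.45 MHz.

36.05 MHz, 49.95 MHz, 57.55 MHz, 71.45 MHz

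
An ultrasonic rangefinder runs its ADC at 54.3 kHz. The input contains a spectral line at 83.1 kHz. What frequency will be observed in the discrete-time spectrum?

83.1 kHz mod fs = 28.8 kHz.
28.8 kHz > fs/2 = 27.15 kHz, folds to fs − 28.8 kHz = 25.5 kHz.

25.5 kHz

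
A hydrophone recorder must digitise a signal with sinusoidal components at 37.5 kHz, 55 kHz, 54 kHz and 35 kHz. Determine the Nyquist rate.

Highest-frequency component: 55 kHz.
Nyquist rate = 2 × 55 kHz = 110 kHz.

110 kHz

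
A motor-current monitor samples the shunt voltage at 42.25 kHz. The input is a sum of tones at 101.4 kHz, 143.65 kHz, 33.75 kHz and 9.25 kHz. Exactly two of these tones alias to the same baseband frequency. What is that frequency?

16.9 kHz

fs/2 = 21.125 kHz.
101.4 kHz mod fs = 16.9 kHz.
16.9 kHz ≤ fs/2 = 21.125 kHz, appears at 16.9 kHz.
143.65 kHz mod fs = 16.9 kHz.
16.9 kHz ≤ fs/2 = 21.125 kHz, appears at 16.9 kHz.
33.75 kHz > fs/2 = 21.125 kHz, folds to fs − 33.75 kHz = 8.5 kHz.
9.25 kHz ≤ fs/2 = 21.125 kHz, passes unchanged.
101.4 kHz and 143.65 kHz both map to 16.9 kHz.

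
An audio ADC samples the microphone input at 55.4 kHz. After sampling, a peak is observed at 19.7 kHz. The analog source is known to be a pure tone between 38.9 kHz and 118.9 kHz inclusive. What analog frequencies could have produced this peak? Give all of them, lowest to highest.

Frequencies that alias to 19.7 kHz are k·fs ± 19.7 kHz for integer k ≥ 0.
k=0: 19.7 kHz.
k=1: 35.7 kHz, 75.1 kHz.
k=2: 91.1 kHz, 130.5 kHz.
k=3: 146.5 kHz, 185.9 kHz.
Within [38.9 kHz, 118.9 kHz]: 75.1 kHz, 91.1 kHz.

75.1 kHz, 91.1 kHz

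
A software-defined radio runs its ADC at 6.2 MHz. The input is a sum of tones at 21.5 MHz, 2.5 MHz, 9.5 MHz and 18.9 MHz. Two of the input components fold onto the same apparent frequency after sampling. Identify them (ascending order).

fs/2 = 3.1 MHz.
21.5 MHz mod fs = 2.9 MHz.
2.9 MHz ≤ fs/2 = 3.1 MHz, appears at 2.9 MHz.
2.5 MHz ≤ fs/2 = 3.1 MHz, passes unchanged.
9.5 MHz mod fs = 3.3 MHz.
3.3 MHz > fs/2 = 3.1 MHz, folds to fs − 3.3 MHz = 2.9 MHz.
18.9 MHz mod fs = 0.3 MHz.
0.3 MHz ≤ fs/2 = 3.1 MHz, appears at 0.3 MHz.
9.5 MHz and 21.5 MHz both map to 2.9 MHz.

9.5 MHz, 21.5 MHz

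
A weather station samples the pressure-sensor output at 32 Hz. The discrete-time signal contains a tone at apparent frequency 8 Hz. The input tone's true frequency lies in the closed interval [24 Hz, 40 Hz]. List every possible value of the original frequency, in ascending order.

24 Hz, 40 Hz

Frequencies that alias to 8 Hz are k·fs ± 8 Hz for integer k ≥ 0.
k=0: 8 Hz.
k=1: 24 Hz, 40 Hz.
k=2: 56 Hz, 72 Hz.
Within [24 Hz, 40 Hz]: 24 Hz, 40 Hz.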